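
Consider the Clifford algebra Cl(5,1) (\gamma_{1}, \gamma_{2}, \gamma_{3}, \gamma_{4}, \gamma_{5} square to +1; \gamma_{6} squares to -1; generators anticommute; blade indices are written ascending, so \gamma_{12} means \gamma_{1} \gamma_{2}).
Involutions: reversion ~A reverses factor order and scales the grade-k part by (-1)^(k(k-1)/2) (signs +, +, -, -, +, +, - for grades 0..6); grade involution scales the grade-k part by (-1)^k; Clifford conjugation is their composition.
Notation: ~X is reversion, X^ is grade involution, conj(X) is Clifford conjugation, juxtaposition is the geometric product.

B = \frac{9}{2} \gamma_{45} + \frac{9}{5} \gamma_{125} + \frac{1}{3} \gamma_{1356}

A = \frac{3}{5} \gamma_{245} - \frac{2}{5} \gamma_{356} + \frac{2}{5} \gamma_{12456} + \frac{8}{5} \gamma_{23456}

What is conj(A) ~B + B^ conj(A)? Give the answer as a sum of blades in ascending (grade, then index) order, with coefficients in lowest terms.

first term: \frac{2}{15} \gamma_{1} + \frac{27}{10} \gamma_{2} + \frac{27}{25} \gamma_{14} + \frac{18}{25} \gamma_{46} - \frac{8}{15} \gamma_{124} - \frac{9}{5} \gamma_{126} + \frac{2}{15} \gamma_{234} - \frac{36}{5} \gamma_{236} - \frac{9}{5} \gamma_{346} - \frac{18}{25} \gamma_{1236} + \frac{72}{25} \gamma_{1346} - \frac{1}{5} \gamma_{12346}
second term: -\frac{2}{15} \gamma_{1} - \frac{27}{10} \gamma_{2} - \frac{27}{25} \gamma_{14} + \frac{18}{25} \gamma_{46} + \frac{8}{15} \gamma_{124} + \frac{9}{5} \gamma_{126} - \frac{2}{15} \gamma_{234} + \frac{36}{5} \gamma_{236} - \frac{9}{5} \gamma_{346} - \frac{18}{25} \gamma_{1236} - \frac{72}{25} \gamma_{1346} + \frac{1}{5} \gamma_{12346}
Answer: \frac{36}{25} \gamma_{46} - \frac{18}{5} \gamma_{346} - \frac{36}{25} \gamma_{1236}


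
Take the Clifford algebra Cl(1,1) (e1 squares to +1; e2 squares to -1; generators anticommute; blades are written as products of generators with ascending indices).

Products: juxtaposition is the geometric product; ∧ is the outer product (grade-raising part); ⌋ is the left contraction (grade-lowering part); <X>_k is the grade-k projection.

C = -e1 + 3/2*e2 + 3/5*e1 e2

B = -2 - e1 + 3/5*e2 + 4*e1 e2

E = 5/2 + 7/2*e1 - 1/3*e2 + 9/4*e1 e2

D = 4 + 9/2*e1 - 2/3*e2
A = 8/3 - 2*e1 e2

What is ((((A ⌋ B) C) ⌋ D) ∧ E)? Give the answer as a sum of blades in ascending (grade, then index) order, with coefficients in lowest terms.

step 1: -40/3 - 8/3*e1 + 8/5*e2 + 32/3*e1 e2
step 2: 20/3 - 128/75*e1 - 164/15*e2 - 52/5*e1 e2
step 3: 2632/225 + 30*e1 - 40/9*e2
step 4: 1316/45 + 26087/225*e1 - 10132/675*e2 + 7172/225*e1 e2
Answer: 1316/45 + 26087/225*e1 - 10132/675*e2 + 7172/225*e1 e2


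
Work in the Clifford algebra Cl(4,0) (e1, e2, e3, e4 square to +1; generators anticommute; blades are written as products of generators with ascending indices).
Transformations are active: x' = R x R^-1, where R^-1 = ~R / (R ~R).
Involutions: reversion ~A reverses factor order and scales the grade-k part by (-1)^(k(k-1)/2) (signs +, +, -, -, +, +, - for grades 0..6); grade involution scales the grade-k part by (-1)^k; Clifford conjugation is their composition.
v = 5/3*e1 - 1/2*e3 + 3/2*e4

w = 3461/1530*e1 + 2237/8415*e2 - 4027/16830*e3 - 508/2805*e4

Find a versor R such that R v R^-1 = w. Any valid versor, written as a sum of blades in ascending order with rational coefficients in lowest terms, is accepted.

Construction: equal norms (both 95/18) license R = v + w = 6011/1530*e1 + 2237/8415*e2 - 6221/8415*e3 + 7399/5610*e4 — nothing changes along that direction, while (v - w)/2 changes sign, so v maps onto w.
Answer: 6011/1530*e1 + 2237/8415*e2 - 6221/8415*e3 + 7399/5610*e4


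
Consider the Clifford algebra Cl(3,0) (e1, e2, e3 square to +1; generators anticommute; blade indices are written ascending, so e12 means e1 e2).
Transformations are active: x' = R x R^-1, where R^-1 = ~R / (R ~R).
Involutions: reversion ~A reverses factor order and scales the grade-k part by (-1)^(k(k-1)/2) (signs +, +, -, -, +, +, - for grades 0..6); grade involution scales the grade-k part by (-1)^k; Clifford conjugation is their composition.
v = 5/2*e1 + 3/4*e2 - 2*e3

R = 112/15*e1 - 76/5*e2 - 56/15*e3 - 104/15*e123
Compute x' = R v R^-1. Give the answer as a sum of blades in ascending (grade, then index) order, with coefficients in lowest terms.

~R = 112/15*e1 - 76/5*e2 - 56/15*e3 + 104/15*e123, and R ~R = 1744/5, so R^-1 = ~R / (1744/5).
R v = 221/15 + 862/15*e12 - 2/5*e13 + 238/15*e23
Answer: -5/2*e1 - 41/20*e2 - 3/5*e3


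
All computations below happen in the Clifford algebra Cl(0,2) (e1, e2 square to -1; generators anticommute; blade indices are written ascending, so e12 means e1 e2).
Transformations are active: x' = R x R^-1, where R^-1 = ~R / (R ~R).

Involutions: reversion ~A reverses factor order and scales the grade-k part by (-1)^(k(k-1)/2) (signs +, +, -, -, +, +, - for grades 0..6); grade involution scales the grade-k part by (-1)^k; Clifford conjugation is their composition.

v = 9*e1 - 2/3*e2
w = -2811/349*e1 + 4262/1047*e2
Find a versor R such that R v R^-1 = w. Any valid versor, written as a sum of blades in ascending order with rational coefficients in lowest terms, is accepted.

Construction: equal norms (both -733/9) license R = v + w = 330/349*e1 + 1188/349*e2 — nothing changes along that direction, while (v - w)/2 changes sign, so v maps onto w.
Answer: 330/349*e1 + 1188/349*e2


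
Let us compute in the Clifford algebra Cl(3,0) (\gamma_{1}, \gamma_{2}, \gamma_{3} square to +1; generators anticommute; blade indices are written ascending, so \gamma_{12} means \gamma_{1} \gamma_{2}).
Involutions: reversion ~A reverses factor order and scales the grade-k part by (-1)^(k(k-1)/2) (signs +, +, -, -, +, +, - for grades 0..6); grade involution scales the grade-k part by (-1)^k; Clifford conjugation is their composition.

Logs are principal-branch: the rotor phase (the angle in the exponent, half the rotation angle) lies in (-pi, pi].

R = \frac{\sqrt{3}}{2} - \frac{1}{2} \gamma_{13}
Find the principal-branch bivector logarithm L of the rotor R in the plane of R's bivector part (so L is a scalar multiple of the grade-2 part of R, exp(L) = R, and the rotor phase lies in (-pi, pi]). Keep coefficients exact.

The scalar part of R is \frac{\sqrt{3}}{2}, which pins the rotor phase on the principal branch; dividing the bivector part by the sine of that phase recovers the unit plane, and L is the phase times that plane.
Concretely: cos(phase) = \frac{\sqrt{3}}{2} gives phase = ±\frac{\pi}{6}, and since phase/sin(phase) is even the sign is immaterial: L = (phase/sin(phase)) * <R>_2 = (\frac{\pi}{3}) * <R>_2.
Answer: - \frac{\pi}{6} \gamma_{13}


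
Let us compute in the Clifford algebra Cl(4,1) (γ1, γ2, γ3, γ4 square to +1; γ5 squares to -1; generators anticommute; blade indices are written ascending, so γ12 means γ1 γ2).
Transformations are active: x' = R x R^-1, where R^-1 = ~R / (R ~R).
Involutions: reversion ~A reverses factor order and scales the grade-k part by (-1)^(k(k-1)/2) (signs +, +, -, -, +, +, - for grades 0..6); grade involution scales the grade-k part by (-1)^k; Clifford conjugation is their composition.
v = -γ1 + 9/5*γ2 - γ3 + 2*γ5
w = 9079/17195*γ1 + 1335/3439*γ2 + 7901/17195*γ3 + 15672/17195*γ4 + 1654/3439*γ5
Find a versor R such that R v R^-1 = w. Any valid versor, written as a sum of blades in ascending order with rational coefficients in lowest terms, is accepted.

Reasoning: v^2 = w^2 = 31/25 since conjugation preserves the quadratic form; R = v + w = -8116/17195*γ1 + 37626/17195*γ2 - 9294/17195*γ3 + 15672/17195*γ4 + 8532/3439*γ5 is then valid when invertible, keeping its own part and reversing (v - w)/2.
Answer: -8116/17195*γ1 + 37626/17195*γ2 - 9294/17195*γ3 + 15672/17195*γ4 + 8532/3439*γ5


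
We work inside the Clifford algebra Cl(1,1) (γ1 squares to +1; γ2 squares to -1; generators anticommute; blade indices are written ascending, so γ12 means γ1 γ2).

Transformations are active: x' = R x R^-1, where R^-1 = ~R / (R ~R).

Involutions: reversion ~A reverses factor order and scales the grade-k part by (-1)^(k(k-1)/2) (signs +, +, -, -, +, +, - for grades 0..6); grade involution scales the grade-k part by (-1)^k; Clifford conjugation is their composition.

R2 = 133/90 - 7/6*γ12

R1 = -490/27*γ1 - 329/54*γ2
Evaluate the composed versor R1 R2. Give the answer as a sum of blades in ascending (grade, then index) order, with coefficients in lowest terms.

Distribute over the terms of R1 (each basis-blade product reordered to ascending indices, repeated generators contracted through their squares):
(-490/27*γ1) R2 = -6517/243*γ1 + 1715/81*γ2
(-329/54*γ2) R2 = 2303/324*γ1 - 43757/4860*γ2
Summing the partial products and collecting blades:
Answer: -19159/972*γ1 + 59143/4860*γ2


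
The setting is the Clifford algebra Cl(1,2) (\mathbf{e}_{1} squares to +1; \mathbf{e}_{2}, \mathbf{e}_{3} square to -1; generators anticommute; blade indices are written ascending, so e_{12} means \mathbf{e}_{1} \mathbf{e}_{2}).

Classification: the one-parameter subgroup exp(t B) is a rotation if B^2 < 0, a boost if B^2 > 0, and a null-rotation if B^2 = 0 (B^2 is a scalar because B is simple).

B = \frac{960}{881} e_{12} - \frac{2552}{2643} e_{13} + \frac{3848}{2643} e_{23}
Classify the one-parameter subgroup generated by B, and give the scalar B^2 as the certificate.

B^2 term by term: the squares give (\frac{960}{881})^2*(e_{12})^2 + (-\frac{2552}{2643})^2*(e_{13})^2 + (\frac{3848}{2643})^2*(e_{23})^2 = \frac{921600}{776161}*(+1) + \frac{6512704}{6985449}*(+1) + \frac{14807104}{6985449}*(-1) = 0 (each basis 2-blade squares to minus the product of its generators' squares); cross terms between blades sharing an index anticommute and cancel. So B^2 = 0.
Answer: null-rotation, certificate B^2 = 0. Certificate logic: 0 is a conjugation-invariant scalar, so its sign fixes rotation versus boost versus null-rotation outright.


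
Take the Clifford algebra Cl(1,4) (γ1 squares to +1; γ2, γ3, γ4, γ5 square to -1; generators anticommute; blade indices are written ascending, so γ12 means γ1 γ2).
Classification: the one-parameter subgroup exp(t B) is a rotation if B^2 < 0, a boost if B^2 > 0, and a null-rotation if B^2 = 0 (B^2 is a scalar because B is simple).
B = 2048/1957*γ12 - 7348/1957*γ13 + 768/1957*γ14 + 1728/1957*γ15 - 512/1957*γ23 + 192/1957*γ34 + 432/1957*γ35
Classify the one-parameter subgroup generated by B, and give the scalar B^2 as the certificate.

B^2 term by term: the squares give (2048/1957)^2*(γ12)^2 + (-7348/1957)^2*(γ13)^2 + (768/1957)^2*(γ14)^2 + (1728/1957)^2*(γ15)^2 + (-512/1957)^2*(γ23)^2 + (192/1957)^2*(γ34)^2 + (432/1957)^2*(γ35)^2 = 4194304/3829849*(+1) + 53993104/3829849*(+1) + 589824/3829849*(+1) + 2985984/3829849*(+1) + 262144/3829849*(-1) + 36864/3829849*(-1) + 186624/3829849*(-1) = 16 (each basis 2-blade squares to minus the product of its generators' squares); cross terms between blades sharing an index anticommute and cancel; the commuting (index-disjoint) pairs give grade-4 terms 2*c*c'*(blade product), which cancel blade by blade — γ1234: 786432/3829849 - 786432/3829849 = 0; γ1235: 1769472/3829849 - 1769472/3829849 = 0; γ1345: -663552/3829849 + 663552/3829849 = 0 — confirming B is simple. So B^2 = 16.
Answer: boost, certificate B^2 = 16. Certificate logic: 16 is a conjugation-invariant scalar, so its sign fixes rotation versus boost versus null-rotation outright.


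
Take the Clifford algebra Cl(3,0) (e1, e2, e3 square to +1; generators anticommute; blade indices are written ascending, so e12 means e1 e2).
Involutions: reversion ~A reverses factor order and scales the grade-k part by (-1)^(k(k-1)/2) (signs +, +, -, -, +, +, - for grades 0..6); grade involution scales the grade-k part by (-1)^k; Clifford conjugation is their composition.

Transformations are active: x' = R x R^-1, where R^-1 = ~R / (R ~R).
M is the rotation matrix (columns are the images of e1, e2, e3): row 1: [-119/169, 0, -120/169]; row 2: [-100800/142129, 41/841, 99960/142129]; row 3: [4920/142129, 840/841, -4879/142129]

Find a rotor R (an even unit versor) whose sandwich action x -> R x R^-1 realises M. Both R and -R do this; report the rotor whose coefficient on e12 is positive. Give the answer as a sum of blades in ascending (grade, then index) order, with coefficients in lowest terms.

Method: write R = a + b12*e12 + b13*e13 + b23*e23 with a^2 + b12^2 + b13^2 + b23^2 = 1 (so R^-1 = ~R). Expanding the columns R e_j ~R gives tr M = 4a^2 - 1 and, from the antisymmetric part, M21 - M12 = -4a*b12, M13 - M31 = 4a*b13, M32 - M23 = -4a*b23.
Here tr M = -98029/142129, so a^2 = (1 + tr M)/4 = 11025/142129 and a = ±105/377. Taking a = 105/377: M21 - M12 = -100800/142129, M13 - M31 = -105840/142129, M32 - M23 = 42000/142129, giving b12 = 240/377, b13 = -252/377, b23 = -100/377, i.e. R = 105/377 + 240/377*e12 - 252/377*e13 - 100/377*e23.
Its e12 coefficient is already positive.
Answer: 105/377 + 240/377*e12 - 252/377*e13 - 100/377*e23. Recall the cover is two-to-one: with M of trace -98029/142129, both preimages act alike, and the stated e12 sign chooses the sheet.


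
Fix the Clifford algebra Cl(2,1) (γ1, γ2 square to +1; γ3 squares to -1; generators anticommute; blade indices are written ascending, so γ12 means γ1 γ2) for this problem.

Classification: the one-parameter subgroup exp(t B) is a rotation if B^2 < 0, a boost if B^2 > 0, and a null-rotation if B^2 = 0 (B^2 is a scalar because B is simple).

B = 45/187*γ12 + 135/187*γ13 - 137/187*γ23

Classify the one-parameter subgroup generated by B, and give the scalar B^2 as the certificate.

B^2 term by term: the squares give (45/187)^2*(γ12)^2 + (135/187)^2*(γ13)^2 + (-137/187)^2*(γ23)^2 = 2025/34969*(-1) + 18225/34969*(+1) + 18769/34969*(+1) = 1 (each basis 2-blade squares to minus the product of its generators' squares); cross terms between blades sharing an index anticommute and cancel. So B^2 = 1.
Answer: boost, certificate B^2 = 1. The class reads off the invariant scalar 1 directly.


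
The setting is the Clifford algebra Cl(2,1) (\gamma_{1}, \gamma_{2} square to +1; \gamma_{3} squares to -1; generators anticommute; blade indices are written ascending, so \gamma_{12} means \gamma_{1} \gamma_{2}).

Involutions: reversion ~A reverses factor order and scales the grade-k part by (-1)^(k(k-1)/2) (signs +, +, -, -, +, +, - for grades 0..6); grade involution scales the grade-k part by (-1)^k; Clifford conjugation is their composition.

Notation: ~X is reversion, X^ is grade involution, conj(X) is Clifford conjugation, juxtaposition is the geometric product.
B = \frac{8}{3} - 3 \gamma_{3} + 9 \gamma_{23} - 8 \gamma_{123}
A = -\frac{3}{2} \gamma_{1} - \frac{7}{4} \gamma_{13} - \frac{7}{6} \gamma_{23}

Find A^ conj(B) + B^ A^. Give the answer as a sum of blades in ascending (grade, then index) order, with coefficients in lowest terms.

first term: \frac{21}{2} + \frac{223}{12} \gamma_{1} - \frac{21}{2} \gamma_{2} + \frac{63}{4} \gamma_{12} - \frac{1}{6} \gamma_{13} - \frac{136}{9} \gamma_{23} - \frac{27}{2} \gamma_{123}
second term: -\frac{21}{2} - \frac{127}{12} \gamma_{1} + \frac{21}{2} \gamma_{2} + \frac{63}{4} \gamma_{12} - \frac{55}{6} \gamma_{13} + \frac{80}{9} \gamma_{23} + \frac{27}{2} \gamma_{123}
Answer: 8 \gamma_{1} + \frac{63}{2} \gamma_{12} - \frac{28}{3} \gamma_{13} - \frac{56}{9} \gamma_{23}


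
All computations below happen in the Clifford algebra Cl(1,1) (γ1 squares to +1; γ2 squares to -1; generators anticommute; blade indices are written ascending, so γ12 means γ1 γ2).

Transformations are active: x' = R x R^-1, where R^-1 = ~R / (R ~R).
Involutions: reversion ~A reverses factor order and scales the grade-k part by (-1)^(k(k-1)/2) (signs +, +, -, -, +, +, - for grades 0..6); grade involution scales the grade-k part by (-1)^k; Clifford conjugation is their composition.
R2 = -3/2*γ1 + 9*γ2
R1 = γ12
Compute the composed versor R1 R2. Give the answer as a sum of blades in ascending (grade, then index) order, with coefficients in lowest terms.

Distribute over the terms of R1 (each basis-blade product reordered to ascending indices, repeated generators contracted through their squares):
(γ12) R2 = -9*γ1 + 3/2*γ2
Answer: -9*γ1 + 3/2*γ2


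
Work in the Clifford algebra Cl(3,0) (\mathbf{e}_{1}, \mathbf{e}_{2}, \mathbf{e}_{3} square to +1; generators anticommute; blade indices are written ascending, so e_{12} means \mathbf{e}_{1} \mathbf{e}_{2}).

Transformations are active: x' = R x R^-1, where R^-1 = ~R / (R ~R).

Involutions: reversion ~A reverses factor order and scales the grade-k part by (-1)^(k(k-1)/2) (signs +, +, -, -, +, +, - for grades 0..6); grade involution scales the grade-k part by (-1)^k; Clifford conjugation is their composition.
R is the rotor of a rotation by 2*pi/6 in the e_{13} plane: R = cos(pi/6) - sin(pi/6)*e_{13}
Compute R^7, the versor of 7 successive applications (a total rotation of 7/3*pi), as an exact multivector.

Half-angle bookkeeping: 7 applications in e_{13} add up to rotor phase 7*pi/6 = \frac{7 \pi}{6}, so R^7 = cos(\frac{7 \pi}{6}) - sin(\frac{7 \pi}{6})*e_{13}.
cos(\frac{7 \pi}{6}) = - \frac{\sqrt{3}}{2} and sin(\frac{7 \pi}{6}) = - \frac{1}{2}, so R^7 = - \frac{\sqrt{3}}{2} + \frac{1}{2} e_{13}. The net rotation is 1/3*pi (after discarding 1 full turn, each of which contributes a factor -1 to the rotor); the rotor keeps the half-angle phase exactly.
Answer: - \frac{\sqrt{3}}{2} + \frac{1}{2} e_{13}


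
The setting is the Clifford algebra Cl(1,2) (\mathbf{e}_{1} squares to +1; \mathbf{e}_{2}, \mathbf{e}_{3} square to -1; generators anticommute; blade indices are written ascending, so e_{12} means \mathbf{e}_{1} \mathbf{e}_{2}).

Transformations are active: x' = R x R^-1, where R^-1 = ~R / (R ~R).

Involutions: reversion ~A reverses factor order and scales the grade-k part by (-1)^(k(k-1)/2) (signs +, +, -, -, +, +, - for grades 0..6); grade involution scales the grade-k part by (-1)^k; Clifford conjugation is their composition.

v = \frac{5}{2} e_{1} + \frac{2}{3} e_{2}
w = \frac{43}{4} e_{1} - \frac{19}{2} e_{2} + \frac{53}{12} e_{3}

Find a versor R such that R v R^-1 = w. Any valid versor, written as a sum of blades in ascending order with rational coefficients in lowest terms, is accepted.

R = v + w = \frac{53}{4} e_{1} - \frac{53}{6} e_{2} + \frac{53}{12} e_{3} works: the equal norms (\frac{209}{36}) guarantee its sandwich swaps v into w.
Answer: \frac{53}{4} e_{1} - \frac{53}{6} e_{2} + \frac{53}{12} e_{3}


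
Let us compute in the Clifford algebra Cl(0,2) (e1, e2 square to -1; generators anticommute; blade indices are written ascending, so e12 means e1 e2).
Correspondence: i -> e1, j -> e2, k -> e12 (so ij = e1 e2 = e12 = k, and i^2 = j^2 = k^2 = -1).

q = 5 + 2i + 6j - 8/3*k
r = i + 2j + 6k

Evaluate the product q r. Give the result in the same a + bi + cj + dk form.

In blades: q = 5 + 2*e1 + 6*e2 - 8/3*e12, r = e1 + 2*e2 + 6*e12.
Distribute q over r term by term (generator squares from the signature, products reordered to ascending indices): (5)*r = 5*e1 + 10*e2 + 30*e12; (2*e1)*r = -2 - 12*e2 + 4*e12; (6*e2)*r = -12 + 36*e1 - 6*e12; (-8/3*e12)*r = 16 + 16/3*e1 - 8/3*e2.
Sum: 2 + 139/3*e1 - 14/3*e2 + 28*e12; translating back through the correspondence:
Answer: 2 + 139/3*i - 14/3*j + 28k


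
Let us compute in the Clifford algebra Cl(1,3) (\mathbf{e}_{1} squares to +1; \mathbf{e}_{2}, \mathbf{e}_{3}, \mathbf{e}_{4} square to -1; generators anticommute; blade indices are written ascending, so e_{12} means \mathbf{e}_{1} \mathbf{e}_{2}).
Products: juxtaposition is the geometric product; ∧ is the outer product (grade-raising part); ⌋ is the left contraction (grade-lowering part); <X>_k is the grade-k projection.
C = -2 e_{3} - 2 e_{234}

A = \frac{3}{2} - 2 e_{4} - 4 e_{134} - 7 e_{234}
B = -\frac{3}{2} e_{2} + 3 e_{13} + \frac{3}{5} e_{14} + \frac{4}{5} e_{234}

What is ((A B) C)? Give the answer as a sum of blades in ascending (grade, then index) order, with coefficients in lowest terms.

step 1: -\frac{28}{5} - \frac{6}{5} e_{1} - \frac{9}{4} e_{2} + \frac{12}{5} e_{3} - 12 e_{4} + \frac{16}{5} e_{12} + \frac{9}{2} e_{13} + \frac{9}{10} e_{14} + \frac{8}{5} e_{23} - 3 e_{24} - \frac{21}{2} e_{34} - \frac{21}{5} e_{123} + 21 e_{124} - 6 e_{134} + \frac{6}{5} e_{234} + 6 e_{1234}
step 2: \frac{12}{5} - 3 e_{1} - \frac{89}{5} e_{2} + \frac{86}{5} e_{3} + \frac{121}{5} e_{4} - \frac{102}{5} e_{12} - \frac{198}{5} e_{13} + \frac{18}{5} e_{14} - \frac{39}{2} e_{23} - \frac{36}{5} e_{24} - \frac{57}{2} e_{34} - \frac{23}{5} e_{123} - 21 e_{124} + \frac{41}{5} e_{134} + \frac{26}{5} e_{234} + \frac{222}{5} e_{1234}
Answer: \frac{12}{5} - 3 e_{1} - \frac{89}{5} e_{2} + \frac{86}{5} e_{3} + \frac{121}{5} e_{4} - \frac{102}{5} e_{12} - \frac{198}{5} e_{13} + \frac{18}{5} e_{14} - \frac{39}{2} e_{23} - \frac{36}{5} e_{24} - \frac{57}{2} e_{34} - \frac{23}{5} e_{123} - 21 e_{124} + \frac{41}{5} e_{134} + \frac{26}{5} e_{234} + \frac{222}{5} e_{1234}


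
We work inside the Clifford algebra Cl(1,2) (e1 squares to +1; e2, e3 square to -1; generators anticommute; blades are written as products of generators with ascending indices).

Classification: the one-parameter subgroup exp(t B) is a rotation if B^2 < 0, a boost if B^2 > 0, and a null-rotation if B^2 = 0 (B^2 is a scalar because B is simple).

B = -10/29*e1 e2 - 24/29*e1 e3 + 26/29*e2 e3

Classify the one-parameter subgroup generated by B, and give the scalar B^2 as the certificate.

B^2 term by term: the squares give (-10/29)^2*(e1 e2)^2 + (-24/29)^2*(e1 e3)^2 + (26/29)^2*(e2 e3)^2 = 100/841*(+1) + 576/841*(+1) + 676/841*(-1) = 0 (each basis 2-blade squares to minus the product of its generators' squares); cross terms between blades sharing an index anticommute and cancel. So B^2 = 0.
Answer: null-rotation, certificate B^2 = 0. Note: conjugating B changes its blade decomposition but never the scalar B^2 = 0, whose sign settles the classification.


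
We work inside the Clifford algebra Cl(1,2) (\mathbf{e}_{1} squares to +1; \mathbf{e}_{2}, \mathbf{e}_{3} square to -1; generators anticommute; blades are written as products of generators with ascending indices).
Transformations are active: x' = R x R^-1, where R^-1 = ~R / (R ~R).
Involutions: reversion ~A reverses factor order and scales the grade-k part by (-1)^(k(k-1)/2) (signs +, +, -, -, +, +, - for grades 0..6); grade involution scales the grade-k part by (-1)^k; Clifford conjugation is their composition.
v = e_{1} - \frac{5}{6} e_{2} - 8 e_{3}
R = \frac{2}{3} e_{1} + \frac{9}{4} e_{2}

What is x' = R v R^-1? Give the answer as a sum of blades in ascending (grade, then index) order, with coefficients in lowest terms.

~R = \frac{2}{3} e_{1} + \frac{9}{4} e_{2}, and R ~R = -\frac{665}{144}, so R^-1 = ~R / (-\frac{665}{144}).
R v = \frac{61}{24} - \frac{101}{36} e_{1} e_{2} - \frac{16}{3} e_{1} e_{3} - 18 e_{2} e_{3}
Answer: -\frac{1153}{665} e_{1} - \frac{6557}{3990} e_{2} + 8 e_{3}


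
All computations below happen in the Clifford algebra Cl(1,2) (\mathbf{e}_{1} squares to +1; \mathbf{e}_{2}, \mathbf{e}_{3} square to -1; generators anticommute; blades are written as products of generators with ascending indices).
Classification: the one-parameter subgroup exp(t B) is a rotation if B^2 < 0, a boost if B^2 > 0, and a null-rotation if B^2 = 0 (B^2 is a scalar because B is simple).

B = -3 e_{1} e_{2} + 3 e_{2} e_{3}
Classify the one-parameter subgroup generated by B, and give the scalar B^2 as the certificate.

B^2 term by term: the squares give (-3)^2*(e_{1} e_{2})^2 + (3)^2*(e_{2} e_{3})^2 = 9*(+1) + 9*(-1) = 0 (each basis 2-blade squares to minus the product of its generators' squares); cross terms between blades sharing an index anticommute and cancel. So B^2 = 0.
Answer: null-rotation, certificate B^2 = 0. Check the certificate: B^2 = 0, and that sign is decisive whatever form B takes.


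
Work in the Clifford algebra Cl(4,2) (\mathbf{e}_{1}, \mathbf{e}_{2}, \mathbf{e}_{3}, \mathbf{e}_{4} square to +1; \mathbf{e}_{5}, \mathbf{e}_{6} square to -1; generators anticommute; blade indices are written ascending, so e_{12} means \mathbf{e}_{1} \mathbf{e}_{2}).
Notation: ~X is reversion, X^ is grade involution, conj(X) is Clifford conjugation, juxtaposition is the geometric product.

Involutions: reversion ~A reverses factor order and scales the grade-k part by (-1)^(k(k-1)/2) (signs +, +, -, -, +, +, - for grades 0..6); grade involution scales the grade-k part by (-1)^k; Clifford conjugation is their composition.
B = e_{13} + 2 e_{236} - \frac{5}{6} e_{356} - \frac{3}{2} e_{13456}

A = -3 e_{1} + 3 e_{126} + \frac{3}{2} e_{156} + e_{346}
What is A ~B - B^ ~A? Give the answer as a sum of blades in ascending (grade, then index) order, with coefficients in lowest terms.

first term: 3 e_{3} + \frac{19}{4} e_{13} - \frac{3}{2} e_{15} - 2 e_{24} + \frac{9}{4} e_{34} + \frac{5}{6} e_{45} + e_{146} + 3 e_{236} - \frac{3}{2} e_{356} + \frac{1}{2} e_{1235} + 6 e_{1236} - \frac{5}{2} e_{1356} - \frac{9}{2} e_{2345} + \frac{9}{2} e_{3456}
second term: 3 e_{3} + \frac{19}{4} e_{13} - \frac{3}{2} e_{15} - 2 e_{24} + \frac{9}{4} e_{34} + \frac{5}{6} e_{45} - e_{146} - 3 e_{236} + \frac{3}{2} e_{356} - \frac{1}{2} e_{1235} - 6 e_{1236} + \frac{5}{2} e_{1356} + \frac{9}{2} e_{2345} - \frac{9}{2} e_{3456}
Answer: 2 e_{146} + 6 e_{236} - 3 e_{356} + e_{1235} + 12 e_{1236} - 5 e_{1356} - 9 e_{2345} + 9 e_{3456}


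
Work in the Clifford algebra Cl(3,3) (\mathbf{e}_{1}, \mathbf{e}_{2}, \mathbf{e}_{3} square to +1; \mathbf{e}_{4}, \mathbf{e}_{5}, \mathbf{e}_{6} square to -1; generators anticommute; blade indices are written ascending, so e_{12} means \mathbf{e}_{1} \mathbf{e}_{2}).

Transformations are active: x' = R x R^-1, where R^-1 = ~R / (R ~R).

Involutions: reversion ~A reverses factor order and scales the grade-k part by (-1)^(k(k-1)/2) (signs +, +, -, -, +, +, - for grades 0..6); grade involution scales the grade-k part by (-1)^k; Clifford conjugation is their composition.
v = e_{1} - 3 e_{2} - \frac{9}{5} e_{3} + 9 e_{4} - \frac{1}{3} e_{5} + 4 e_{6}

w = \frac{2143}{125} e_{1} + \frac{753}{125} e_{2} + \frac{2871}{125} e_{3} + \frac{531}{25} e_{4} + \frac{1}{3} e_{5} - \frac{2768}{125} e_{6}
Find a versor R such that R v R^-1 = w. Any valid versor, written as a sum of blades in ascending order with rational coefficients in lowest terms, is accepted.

Reasoning: v^2 = w^2 = -\frac{18871}{225} since conjugation preserves the quadratic form; R = v + w = \frac{2268}{125} e_{1} + \frac{378}{125} e_{2} + \frac{2646}{125} e_{3} + \frac{756}{25} e_{4} - \frac{2268}{125} e_{6} is then valid when invertible, keeping its own part and reversing (v - w)/2.
Answer: \frac{2268}{125} e_{1} + \frac{378}{125} e_{2} + \frac{2646}{125} e_{3} + \frac{756}{25} e_{4} - \frac{2268}{125} e_{6}


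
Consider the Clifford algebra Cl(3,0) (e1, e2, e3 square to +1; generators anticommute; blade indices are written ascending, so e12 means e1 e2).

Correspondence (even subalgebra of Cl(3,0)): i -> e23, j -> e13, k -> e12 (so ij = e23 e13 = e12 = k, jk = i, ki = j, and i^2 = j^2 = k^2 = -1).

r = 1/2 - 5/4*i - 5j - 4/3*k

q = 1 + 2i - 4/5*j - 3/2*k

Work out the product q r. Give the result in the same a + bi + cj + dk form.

In blades: q = 1 - 3/2*e12 - 4/5*e13 + 2*e23, r = 1/2 - 4/3*e12 - 5*e13 - 5/4*e23.
Distribute q over r term by term (generator squares from the signature, products reordered to ascending indices): (1)*r = 1/2 - 4/3*e12 - 5*e13 - 5/4*e23; (-3/2*e12)*r = -2 - 3/4*e12 + 15/8*e13 - 15/2*e23; (-4/5*e13)*r = -4 - e12 - 2/5*e13 + 16/15*e23; (2*e23)*r = 5/2 - 10*e12 + 8/3*e13 + e23.
Sum: -3 - 157/12*e12 - 103/120*e13 - 401/60*e23; translating back through the correspondence:
Answer: -3 - 401/60*i - 103/120*j - 157/12*k


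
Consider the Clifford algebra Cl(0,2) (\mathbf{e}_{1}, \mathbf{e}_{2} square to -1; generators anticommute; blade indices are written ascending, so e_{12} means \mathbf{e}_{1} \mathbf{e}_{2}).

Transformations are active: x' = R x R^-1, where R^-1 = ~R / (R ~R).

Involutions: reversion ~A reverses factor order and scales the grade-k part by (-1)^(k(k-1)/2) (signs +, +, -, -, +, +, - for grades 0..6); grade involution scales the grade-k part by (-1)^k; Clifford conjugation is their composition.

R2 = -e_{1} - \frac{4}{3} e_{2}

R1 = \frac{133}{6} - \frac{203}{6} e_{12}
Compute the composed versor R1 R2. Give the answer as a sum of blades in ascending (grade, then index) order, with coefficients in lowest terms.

Distribute over the terms of R1 (each basis-blade product reordered to ascending indices, repeated generators contracted through their squares):
(\frac{133}{6}) R2 = -\frac{133}{6} e_{1} - \frac{266}{9} e_{2}
(-\frac{203}{6} e_{12}) R2 = -\frac{406}{9} e_{1} + \frac{203}{6} e_{2}
Summing the partial products and collecting blades:
Answer: -\frac{1211}{18} e_{1} + \frac{77}{18} e_{2}


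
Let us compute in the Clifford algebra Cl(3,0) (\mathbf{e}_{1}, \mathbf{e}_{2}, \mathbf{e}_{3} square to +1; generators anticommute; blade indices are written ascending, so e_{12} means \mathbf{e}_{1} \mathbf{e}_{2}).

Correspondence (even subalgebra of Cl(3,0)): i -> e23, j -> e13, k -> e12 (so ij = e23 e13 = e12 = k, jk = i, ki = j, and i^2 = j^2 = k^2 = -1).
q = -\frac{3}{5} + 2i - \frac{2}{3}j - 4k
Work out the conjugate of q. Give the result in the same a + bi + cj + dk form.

In blades: q = -\frac{3}{5} - 4 e_{12} - \frac{2}{3} e_{13} + 2 e_{23}.
Quaternion conjugation is reversion on the even subalgebra: the scalar is fixed and every grade-2 blade flips sign, giving -\frac{3}{5} + 4 e_{12} + \frac{2}{3} e_{13} - 2 e_{23}; translating back:
Answer: -\frac{3}{5} - 2i + \frac{2}{3}j + 4k


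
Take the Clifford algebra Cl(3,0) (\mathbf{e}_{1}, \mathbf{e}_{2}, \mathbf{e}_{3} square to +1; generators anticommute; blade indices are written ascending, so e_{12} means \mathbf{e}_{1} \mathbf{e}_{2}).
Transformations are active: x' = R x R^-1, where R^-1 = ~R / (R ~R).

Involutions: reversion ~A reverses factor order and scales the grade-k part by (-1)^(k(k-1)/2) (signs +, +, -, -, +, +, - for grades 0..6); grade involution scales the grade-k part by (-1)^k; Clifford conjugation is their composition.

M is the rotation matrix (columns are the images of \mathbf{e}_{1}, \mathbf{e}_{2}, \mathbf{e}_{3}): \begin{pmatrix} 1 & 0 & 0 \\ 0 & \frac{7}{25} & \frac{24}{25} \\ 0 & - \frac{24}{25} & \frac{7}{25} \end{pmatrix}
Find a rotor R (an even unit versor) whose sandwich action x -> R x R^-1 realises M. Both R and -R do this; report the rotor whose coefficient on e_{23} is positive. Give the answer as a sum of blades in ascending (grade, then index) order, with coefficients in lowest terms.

Method: write R = a + b12*e_{12} + b13*e_{13} + b23*e_{23} with a^2 + b12^2 + b13^2 + b23^2 = 1 (so R^-1 = ~R). Expanding the columns R e_j ~R gives tr M = 4a^2 - 1 and, from the antisymmetric part, M21 - M12 = -4a*b12, M13 - M31 = 4a*b13, M32 - M23 = -4a*b23.
Here tr M = \frac{39}{25}, so a^2 = (1 + tr M)/4 = \frac{16}{25} and a = ±\frac{4}{5}. Taking a = \frac{4}{5}: M21 - M12 = 0, M13 - M31 = 0, M32 - M23 = -\frac{48}{25}, giving b12 = 0, b13 = 0, b23 = \frac{3}{5}, i.e. R = \frac{4}{5} + \frac{3}{5} e_{23}.
Its e_{23} coefficient is already positive.
Answer: \frac{4}{5} + \frac{3}{5} e_{23}. Key observation: the double cover Spin(3) -> SO(3) sends R and -R to the same matrix (trace \frac{39}{25} here), so the stated sign of the e_{23} coefficient is what selects one sheet.


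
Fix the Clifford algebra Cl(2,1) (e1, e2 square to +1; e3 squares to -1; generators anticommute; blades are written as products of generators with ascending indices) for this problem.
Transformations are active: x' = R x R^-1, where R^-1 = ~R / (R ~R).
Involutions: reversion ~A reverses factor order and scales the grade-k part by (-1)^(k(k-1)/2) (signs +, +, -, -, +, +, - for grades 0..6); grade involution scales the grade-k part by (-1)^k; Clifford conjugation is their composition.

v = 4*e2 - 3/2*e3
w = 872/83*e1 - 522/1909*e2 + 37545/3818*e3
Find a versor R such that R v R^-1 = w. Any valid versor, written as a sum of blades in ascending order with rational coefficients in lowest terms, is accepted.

A norm check does it: q(v) = q(w) = 55/4, hence R = v + w = 872/83*e1 + 7114/1909*e2 + 15909/1909*e3 realises the map — parallel part kept, (v - w)/2 negated, v carried to w.
Answer: 872/83*e1 + 7114/1909*e2 + 15909/1909*e3


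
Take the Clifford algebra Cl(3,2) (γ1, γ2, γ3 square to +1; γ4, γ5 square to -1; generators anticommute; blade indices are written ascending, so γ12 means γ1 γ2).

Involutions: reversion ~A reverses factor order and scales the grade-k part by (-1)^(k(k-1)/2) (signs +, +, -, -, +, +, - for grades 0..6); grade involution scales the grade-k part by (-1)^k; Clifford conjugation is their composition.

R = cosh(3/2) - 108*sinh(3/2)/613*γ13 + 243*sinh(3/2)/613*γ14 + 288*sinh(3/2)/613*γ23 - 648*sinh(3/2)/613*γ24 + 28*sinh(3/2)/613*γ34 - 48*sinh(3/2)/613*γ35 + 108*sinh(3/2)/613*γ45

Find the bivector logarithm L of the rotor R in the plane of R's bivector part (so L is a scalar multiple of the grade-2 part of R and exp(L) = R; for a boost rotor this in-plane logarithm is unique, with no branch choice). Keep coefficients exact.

The scalar part of R is cosh(3/2), which fixes the rapidity magnitude through cosh (cosh is even, so it cannot fix the sign — the bivector part carries that); dividing the bivector part by sinh of the rapidity gives the plane, and L = rapidity * plane, where the joint sign ambiguity of (rapidity, plane) cancels in the product.
Concretely: cosh(rapidity) = cosh(3/2) gives rapidity = ±3/2, and since rapidity/sinh(rapidity) is even the sign is immaterial: L = (rapidity/sinh(rapidity)) * <R>_2 = (3/(2*sinh(3/2))) * <R>_2.
Answer: -162/613*γ13 + 729/1226*γ14 + 432/613*γ23 - 972/613*γ24 + 42/613*γ34 - 72/613*γ35 + 162/613*γ45


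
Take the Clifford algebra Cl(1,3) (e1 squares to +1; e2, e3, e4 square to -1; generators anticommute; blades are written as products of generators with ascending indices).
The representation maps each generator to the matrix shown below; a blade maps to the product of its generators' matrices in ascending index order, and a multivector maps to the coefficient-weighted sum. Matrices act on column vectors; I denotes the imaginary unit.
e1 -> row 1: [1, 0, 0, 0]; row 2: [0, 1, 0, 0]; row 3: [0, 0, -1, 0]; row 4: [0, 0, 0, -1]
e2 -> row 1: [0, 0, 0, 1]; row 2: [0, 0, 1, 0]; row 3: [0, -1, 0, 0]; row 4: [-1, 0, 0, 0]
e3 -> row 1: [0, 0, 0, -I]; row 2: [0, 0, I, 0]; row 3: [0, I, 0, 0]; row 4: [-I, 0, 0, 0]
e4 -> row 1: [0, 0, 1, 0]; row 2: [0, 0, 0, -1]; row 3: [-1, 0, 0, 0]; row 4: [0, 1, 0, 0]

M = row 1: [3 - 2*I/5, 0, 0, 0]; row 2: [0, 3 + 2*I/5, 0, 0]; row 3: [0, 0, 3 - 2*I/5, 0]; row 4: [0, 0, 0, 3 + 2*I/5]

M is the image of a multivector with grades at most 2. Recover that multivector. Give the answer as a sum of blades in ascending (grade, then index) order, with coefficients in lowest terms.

Method: the blade images are trace-orthogonal — tr(rho(e_A) rho(e_B)^-1) = 4 if A = B and 0 otherwise — and rho(e_A)^-1 = (e_A)^2 * rho(e_A) with (e_A)^2 = +1 or -1, so the coefficient of e_A in the preimage is (e_A)^2 * tr(M rho(e_A))/4.
Nonzero projections over blades of grade <= 2: 1: (1)^2 = +1, tr(M 1) = 12, coefficient 3; e2 e3: (e2 e3)^2 = -1, tr(M rho(e2 e3)) = -8/5, coefficient 2/5. Every other blade of grade <= 2 projects to 0.
Answer: 3 + 2/5*e2 e3


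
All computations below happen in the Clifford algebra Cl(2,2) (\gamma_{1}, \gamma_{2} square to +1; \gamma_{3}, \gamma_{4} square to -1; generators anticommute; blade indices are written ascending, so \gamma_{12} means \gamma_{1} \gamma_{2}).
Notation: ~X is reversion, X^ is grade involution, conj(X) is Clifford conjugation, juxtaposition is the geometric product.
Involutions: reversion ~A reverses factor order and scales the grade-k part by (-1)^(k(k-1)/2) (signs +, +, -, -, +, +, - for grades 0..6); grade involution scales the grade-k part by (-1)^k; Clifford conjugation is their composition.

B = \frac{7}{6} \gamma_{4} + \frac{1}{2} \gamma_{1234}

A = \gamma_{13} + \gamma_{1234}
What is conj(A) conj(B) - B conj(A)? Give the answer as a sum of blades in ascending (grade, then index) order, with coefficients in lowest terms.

first term: \frac{1}{2} + \frac{1}{2} \gamma_{24} + \frac{7}{6} \gamma_{123} + \frac{7}{6} \gamma_{134}
second term: \frac{1}{2} + \frac{1}{2} \gamma_{24} + \frac{7}{6} \gamma_{123} - \frac{7}{6} \gamma_{134}
Answer: \frac{7}{3} \gamma_{134}


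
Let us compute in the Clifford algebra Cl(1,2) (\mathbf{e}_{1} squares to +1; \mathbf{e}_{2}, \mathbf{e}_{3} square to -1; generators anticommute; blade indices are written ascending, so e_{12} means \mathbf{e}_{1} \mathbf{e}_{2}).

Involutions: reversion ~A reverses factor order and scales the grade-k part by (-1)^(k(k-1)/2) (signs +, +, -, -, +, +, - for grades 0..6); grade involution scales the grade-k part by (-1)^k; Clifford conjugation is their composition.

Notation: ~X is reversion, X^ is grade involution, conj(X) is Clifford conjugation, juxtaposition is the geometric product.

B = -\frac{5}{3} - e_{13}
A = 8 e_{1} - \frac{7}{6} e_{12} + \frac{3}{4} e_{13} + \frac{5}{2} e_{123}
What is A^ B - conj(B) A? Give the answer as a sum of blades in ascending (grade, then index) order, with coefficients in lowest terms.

first term: -\frac{3}{4} + \frac{40}{3} e_{1} - \frac{5}{2} e_{2} + 8 e_{3} + \frac{35}{18} e_{12} - \frac{5}{4} e_{13} - \frac{7}{6} e_{23} + \frac{25}{6} e_{123}
second term: \frac{3}{4} - \frac{40}{3} e_{1} - \frac{5}{2} e_{2} - 8 e_{3} + \frac{35}{18} e_{12} - \frac{5}{4} e_{13} - \frac{7}{6} e_{23} - \frac{25}{6} e_{123}
Answer: -\frac{3}{2} + \frac{80}{3} e_{1} + 16 e_{3} + \frac{25}{3} e_{123}


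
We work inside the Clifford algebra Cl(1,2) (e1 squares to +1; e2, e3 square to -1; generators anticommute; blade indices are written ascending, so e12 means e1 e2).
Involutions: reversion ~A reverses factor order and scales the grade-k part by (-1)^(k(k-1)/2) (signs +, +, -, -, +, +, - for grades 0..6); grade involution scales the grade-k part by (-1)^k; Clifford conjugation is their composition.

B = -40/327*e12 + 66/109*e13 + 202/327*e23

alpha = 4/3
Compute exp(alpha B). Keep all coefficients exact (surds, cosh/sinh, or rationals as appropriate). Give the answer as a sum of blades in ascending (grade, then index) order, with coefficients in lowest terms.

B^2 term by term: the squares give (-40/327)^2*(e12)^2 + (66/109)^2*(e13)^2 + (202/327)^2*(e23)^2 = 1600/106929*(+1) + 4356/11881*(+1) + 40804/106929*(-1) = 0 (each basis 2-blade squares to minus the product of its generators' squares); cross terms between blades sharing an index anticommute and cancel. So B^2 = 0.
B^2 = 0, so the series truncates immediately: exp(alpha B) = 1 + alpha B (parabolic case).
Answer: 1 - 160/981*e12 + 88/109*e13 + 808/981*e23


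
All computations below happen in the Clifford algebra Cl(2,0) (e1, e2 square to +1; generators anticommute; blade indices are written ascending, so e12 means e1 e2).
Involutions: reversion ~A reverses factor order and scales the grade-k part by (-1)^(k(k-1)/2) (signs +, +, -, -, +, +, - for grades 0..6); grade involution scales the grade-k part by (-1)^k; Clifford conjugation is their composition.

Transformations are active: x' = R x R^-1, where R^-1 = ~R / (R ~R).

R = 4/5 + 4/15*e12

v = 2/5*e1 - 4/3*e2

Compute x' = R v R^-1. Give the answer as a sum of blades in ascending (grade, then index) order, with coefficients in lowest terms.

~R = 4/5 - 4/15*e12, and R ~R = 32/45, so R^-1 = ~R / (32/45).
R v = -8/225*e1 - 88/75*e2
Answer: -12/25*e1 - 98/75*e2


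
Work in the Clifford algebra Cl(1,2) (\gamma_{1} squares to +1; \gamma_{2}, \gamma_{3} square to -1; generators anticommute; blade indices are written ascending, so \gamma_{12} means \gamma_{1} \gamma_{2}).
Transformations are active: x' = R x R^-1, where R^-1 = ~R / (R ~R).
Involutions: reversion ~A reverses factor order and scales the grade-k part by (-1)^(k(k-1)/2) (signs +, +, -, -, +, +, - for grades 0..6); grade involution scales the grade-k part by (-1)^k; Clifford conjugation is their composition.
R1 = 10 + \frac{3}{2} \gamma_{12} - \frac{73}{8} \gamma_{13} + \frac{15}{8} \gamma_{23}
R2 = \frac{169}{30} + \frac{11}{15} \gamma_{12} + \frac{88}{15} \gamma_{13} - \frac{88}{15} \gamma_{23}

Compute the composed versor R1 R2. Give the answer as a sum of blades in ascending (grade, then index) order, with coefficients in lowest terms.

Distribute over the terms of R1 (each basis-blade product reordered to ascending indices, repeated generators contracted through their squares):
(10) R2 = \frac{169}{3} + \frac{22}{3} \gamma_{12} + \frac{176}{3} \gamma_{13} - \frac{176}{3} \gamma_{23}
(\frac{3}{2} \gamma_{12}) R2 = \frac{11}{10} + \frac{169}{20} \gamma_{12} + \frac{44}{5} \gamma_{13} - \frac{44}{5} \gamma_{23}
(-\frac{73}{8} \gamma_{13}) R2 = -\frac{803}{15} + \frac{803}{15} \gamma_{12} - \frac{12337}{240} \gamma_{13} - \frac{803}{120} \gamma_{23}
(\frac{15}{8} \gamma_{23}) R2 = 11 - 11 \gamma_{12} + \frac{11}{8} \gamma_{13} + \frac{169}{16} \gamma_{23}
Summing the partial products and collecting blades:
Answer: \frac{149}{10} + \frac{3499}{60} \gamma_{12} + \frac{279}{16} \gamma_{13} - \frac{15263}{240} \gamma_{23}
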